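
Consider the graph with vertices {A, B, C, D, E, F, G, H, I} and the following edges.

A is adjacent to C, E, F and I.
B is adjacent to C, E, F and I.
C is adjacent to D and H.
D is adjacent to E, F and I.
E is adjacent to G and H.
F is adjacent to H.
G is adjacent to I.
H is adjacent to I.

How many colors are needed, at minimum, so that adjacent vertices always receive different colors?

2

G and I are adjacent, so at least 2 colors are needed.
2 colors suffice: A=2, B=2, C=1, D=2, E=1, F=1, G=2, H=2, I=1. Every edge joins two different colors.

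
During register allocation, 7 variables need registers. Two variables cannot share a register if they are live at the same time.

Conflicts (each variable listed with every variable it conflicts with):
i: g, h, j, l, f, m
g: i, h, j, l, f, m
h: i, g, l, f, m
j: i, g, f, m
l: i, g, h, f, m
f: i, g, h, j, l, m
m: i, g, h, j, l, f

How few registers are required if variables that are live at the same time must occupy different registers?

6

i, g, h, l, f, m pairwise conflict, so at least 6 registers are needed.
6 registers suffice: register 1 → {i}; register 2 → {m}; register 3 → {g}; register 4 → {f}; register 5 → {h, j}; register 6 → {l}. Every pair that conflicts lands in different registers.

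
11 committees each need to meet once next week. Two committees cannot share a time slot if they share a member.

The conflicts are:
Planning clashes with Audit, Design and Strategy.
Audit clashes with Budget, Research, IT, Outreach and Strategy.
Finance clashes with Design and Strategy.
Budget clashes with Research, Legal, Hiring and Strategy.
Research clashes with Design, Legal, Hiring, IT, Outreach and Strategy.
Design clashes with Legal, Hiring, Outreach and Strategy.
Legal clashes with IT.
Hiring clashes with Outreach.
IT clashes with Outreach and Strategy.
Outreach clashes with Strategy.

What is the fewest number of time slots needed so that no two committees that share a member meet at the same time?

5

Audit, Research, IT, Outreach, Strategy all conflict with each other, so at least 5 time slots are needed.
5 time slots suffice: Planning=2, Audit=3, Finance=2, Budget=4, Research=2, Design=3, Legal=1, Hiring=1, IT=5, Outreach=4, Strategy=1. Every pair that conflicts lands in different time slots.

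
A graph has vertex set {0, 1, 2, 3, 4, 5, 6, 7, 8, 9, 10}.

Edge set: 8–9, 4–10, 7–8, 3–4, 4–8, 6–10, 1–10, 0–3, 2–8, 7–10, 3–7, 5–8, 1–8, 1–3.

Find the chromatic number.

4 and 8 are adjacent, so at least 2 colors are needed.
2 colors suffice: color red → {3, 8, 10}; color blue → {0, 1, 2, 4, 5, 6, 7, 9}. Each edge has distinct colors on its endpoints.

2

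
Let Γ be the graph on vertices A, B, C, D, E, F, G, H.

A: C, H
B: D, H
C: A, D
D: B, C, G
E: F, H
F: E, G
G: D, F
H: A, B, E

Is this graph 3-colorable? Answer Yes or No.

Yes

The chromatic number is 3. The cycle H-B-D-C-A-H has odd length 5, so it cannot be 2-colored; at least 3 colors are needed.
3 colors suffice: A=blue, B=blue, C=green, D=red, E=blue, F=red, G=blue, H=red.
That is already a proper 3-coloring.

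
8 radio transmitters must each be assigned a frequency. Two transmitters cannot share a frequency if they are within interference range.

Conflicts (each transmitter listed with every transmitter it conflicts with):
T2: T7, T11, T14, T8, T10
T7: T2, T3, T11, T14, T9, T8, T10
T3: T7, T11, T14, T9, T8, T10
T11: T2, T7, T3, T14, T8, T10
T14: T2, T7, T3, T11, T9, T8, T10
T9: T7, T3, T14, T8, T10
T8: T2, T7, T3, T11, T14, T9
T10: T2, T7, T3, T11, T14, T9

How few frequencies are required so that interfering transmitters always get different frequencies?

5

T7, T3, T11, T14, T8 pairwise conflict, so at least 5 frequencies are needed.
5 frequencies suffice: frequency 1 → {T7}; frequency 2 → {T14}; frequency 3 → {T11, T9}; frequency 4 → {T2, T3}; frequency 5 → {T8, T10}. Every pair that conflicts lands in different frequencies.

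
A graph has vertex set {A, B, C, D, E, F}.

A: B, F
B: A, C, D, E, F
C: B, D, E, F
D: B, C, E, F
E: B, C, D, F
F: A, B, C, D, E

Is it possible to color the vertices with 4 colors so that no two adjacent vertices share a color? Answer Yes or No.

No

B, C, D, E, F are pairwise adjacent (a clique of size 5), so at least 5 colors are needed.
So 4 colors are not enough.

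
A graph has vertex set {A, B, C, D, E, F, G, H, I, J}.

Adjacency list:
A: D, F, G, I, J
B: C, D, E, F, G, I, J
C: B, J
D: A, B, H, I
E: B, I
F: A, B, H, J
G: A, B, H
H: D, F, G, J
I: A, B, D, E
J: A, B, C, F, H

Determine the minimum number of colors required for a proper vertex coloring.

3

B, E, I are mutually adjacent, so at least 3 colors are needed.
One proper 3-coloring: A=1, B=1, C=3, D=3, E=3, F=3, G=2, H=1, I=2, J=2. No two adjacent vertices share a color.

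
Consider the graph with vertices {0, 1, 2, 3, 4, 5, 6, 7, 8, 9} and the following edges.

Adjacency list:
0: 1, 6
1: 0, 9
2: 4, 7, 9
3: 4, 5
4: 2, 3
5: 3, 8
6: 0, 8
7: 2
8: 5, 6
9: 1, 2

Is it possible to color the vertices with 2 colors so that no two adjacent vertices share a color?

No

The cycle 4-2-9-1-0-6-8-5-3-4 has odd length 9, so it cannot be 2-colored; at least 3 colors are needed.
So 2 colors are not enough.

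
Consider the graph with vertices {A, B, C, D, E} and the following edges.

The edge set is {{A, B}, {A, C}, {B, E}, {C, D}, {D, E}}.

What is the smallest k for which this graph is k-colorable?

The cycle C-D-E-B-A-C has odd length 5, so it cannot be 2-colored; at least 3 colors are needed.
3 colors suffice: color 1 → {A, E}; color 2 → {B, D}; color 3 → {C}. Each edge has distinct colors on its endpoints.

3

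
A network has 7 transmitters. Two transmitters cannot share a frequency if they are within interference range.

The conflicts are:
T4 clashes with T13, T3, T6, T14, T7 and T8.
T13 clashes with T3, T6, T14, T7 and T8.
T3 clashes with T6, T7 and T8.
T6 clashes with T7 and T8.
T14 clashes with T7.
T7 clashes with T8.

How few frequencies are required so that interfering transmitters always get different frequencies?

6

T4, T13, T3, T6, T7, T8 pairwise conflict, so at least 6 frequencies are needed.
Using 6 frequencies: T4=2, T13=1, T3=4, T6=6, T14=4, T7=3, T8=5. Each listed conflict is separated.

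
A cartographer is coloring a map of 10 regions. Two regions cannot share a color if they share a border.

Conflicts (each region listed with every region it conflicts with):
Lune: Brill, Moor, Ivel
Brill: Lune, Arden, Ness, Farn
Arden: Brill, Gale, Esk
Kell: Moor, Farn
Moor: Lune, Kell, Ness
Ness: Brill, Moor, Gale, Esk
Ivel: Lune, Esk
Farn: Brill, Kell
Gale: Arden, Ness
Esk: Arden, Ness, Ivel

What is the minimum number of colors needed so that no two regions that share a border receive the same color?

The cycle Ivel-Esk-Arden-Brill-Lune-Ivel has odd length 5, so it cannot be 2-colored; at least 3 colors are needed.
3 colors suffice: color 1 → {Brill, Moor, Gale, Esk}; color 2 → {Lune, Arden, Kell, Ness}; color 3 → {Ivel, Farn}. Each listed conflict is separated.

3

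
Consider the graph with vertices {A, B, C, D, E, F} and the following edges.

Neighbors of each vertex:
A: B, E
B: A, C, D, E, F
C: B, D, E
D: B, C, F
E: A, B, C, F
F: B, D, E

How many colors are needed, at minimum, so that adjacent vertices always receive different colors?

B, C, D are pairwise adjacent, so at least 3 colors are needed.
One proper 3-coloring: A=3, B=1, C=3, D=2, E=2, F=3. No two adjacent vertices share a color.

3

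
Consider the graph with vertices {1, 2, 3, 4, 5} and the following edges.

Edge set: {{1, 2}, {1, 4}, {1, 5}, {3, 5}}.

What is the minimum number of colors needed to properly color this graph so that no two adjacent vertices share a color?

1 and 2 are adjacent, so at least 2 colors are needed.
One proper 2-coloring: 1=a, 2=b, 3=a, 4=b, 5=b. Every edge joins two different colors.

2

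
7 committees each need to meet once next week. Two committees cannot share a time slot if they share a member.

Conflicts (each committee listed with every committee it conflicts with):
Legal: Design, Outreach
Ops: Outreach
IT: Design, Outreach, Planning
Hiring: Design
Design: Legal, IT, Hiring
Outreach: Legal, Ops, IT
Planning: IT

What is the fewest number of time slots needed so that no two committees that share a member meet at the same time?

2

Legal and Design conflict, so at least 2 time slots are needed.
2 time slots suffice: Legal=2, Ops=2, IT=2, Hiring=2, Design=1, Outreach=1, Planning=1. Every pair that conflicts lands in different time slots.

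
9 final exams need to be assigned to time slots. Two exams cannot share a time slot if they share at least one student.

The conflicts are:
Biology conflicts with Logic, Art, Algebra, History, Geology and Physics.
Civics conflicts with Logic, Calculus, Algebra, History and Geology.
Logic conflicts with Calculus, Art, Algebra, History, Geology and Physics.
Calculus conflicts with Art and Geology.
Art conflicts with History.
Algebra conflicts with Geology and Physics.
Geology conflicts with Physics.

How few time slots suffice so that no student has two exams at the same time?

5

Biology, Logic, Algebra, Geology, Physics pairwise conflict, so at least 5 time slots are needed.
5 time slots suffice: time slot 1 → {Logic}; time slot 2 → {Biology, Civics}; time slot 3 → {Art, Geology}; time slot 4 → {Calculus, Algebra, History}; time slot 5 → {Physics}. No two conflicting exams share a time slot.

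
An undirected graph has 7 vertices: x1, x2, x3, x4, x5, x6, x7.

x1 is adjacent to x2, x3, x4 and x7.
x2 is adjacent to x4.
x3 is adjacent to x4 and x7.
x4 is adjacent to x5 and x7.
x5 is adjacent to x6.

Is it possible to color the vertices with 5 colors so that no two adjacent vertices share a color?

The chromatic number is 4. x1, x3, x4, x7 form a clique, so at least 4 colors are needed.
4 colors suffice: color R → {x4, x6}; color B → {x1, x5}; color G → {x2, x7}; color Y → {x3}.
Since 5 ≥ 4, a proper 5-coloring certainly exists.

Yes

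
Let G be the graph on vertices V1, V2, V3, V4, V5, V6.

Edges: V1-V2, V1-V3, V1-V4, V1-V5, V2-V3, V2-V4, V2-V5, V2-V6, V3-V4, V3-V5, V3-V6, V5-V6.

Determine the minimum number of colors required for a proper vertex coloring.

V1, V2, V3, V4 are mutually adjacent (a clique of size 4), so at least 4 colors are needed.
4 colors suffice: V1=4, V2=1, V3=2, V4=3, V5=3, V6=4. No two adjacent vertices share a color.

4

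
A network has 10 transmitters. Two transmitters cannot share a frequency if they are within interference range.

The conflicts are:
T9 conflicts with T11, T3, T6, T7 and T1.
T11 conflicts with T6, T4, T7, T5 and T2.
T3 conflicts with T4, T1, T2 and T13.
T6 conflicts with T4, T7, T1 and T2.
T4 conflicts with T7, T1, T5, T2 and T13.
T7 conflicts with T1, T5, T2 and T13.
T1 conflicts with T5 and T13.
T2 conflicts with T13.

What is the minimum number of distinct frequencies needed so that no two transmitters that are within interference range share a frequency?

5

T11, T6, T4, T7, T2 are mutually in conflict, so at least 5 frequencies are needed.
5 frequencies suffice: T9=2, T11=5, T3=1, T6=4, T4=2, T7=1, T1=3, T5=4, T2=3, T13=4. Each listed conflict is separated.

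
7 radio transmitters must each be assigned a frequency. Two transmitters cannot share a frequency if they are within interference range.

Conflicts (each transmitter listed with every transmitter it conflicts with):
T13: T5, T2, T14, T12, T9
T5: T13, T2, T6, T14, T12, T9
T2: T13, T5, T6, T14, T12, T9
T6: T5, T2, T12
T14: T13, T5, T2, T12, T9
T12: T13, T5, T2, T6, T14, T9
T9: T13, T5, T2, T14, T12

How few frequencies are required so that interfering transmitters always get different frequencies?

T13, T5, T2, T14, T12, T9 all conflict with each other, so at least 6 frequencies are needed.
6 frequencies suffice: frequency 1 → {T2}; frequency 2 → {T5}; frequency 3 → {T12}; frequency 4 → {T6, T14}; frequency 5 → {T13}; frequency 6 → {T9}. Each listed conflict is separated.

6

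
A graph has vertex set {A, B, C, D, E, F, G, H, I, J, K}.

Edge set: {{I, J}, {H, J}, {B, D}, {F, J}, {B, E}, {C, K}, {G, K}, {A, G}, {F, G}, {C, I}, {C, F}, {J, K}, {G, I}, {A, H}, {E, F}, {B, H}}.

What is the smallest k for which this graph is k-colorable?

The cycle F-E-B-H-J-F has odd length 5, so it cannot be 2-colored; at least 3 colors are needed.
3 colors suffice: color 1 → {A, B, F, I, K}; color 2 → {C, D, E, G, J}; color 3 → {H}. No two adjacent vertices share a color.

3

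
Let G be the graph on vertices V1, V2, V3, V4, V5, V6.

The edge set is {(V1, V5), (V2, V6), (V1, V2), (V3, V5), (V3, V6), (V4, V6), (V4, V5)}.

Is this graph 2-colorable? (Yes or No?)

The cycle V5-V1-V2-V6-V4-V5 has odd length 5, so it cannot be 2-colored; at least 3 colors are needed.
So 2 colors are not enough.

No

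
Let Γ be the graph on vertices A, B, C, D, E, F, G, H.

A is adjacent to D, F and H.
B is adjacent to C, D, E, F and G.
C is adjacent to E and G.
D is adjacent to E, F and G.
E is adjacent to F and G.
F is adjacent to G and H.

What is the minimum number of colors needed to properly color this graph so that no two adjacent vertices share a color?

5

B, D, E, F, G are mutually adjacent (a clique of size 5), so at least 5 colors are needed.
A valid assignment using 5 colors: A=2, B=2, C=1, D=4, E=5, F=1, G=3, H=3. Every edge joins two different colors.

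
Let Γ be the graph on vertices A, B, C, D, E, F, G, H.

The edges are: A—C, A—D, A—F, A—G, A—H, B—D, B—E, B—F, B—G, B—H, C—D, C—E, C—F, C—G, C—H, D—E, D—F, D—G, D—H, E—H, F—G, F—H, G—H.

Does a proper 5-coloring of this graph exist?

A, C, D, F, G, H are pairwise adjacent (a clique of size 6), so at least 6 colors are needed.
So 5 colors are not enough.

No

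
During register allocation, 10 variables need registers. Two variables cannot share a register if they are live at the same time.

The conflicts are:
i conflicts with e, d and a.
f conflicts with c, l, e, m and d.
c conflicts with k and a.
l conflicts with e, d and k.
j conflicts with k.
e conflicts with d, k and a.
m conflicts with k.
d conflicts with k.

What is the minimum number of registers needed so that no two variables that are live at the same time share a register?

l, e, d, k all conflict with each other, so at least 4 registers are needed.
Using 4 registers: i=4, f=1, c=2, l=4, j=2, e=2, m=2, d=3, k=1, a=1. Each listed conflict is separated.

4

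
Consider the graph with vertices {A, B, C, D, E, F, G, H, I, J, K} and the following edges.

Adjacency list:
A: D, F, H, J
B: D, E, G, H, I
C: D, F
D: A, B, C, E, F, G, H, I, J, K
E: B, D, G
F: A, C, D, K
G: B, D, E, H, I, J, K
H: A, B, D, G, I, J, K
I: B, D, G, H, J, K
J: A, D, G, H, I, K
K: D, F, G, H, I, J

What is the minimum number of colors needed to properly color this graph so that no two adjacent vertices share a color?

D, G, H, I, J, K form a clique, so at least 6 colors are needed.
6 colors suffice: color 1 → {D}; color 2 → {E, F, H}; color 3 → {A, C, G}; color 4 → {B, J}; color 5 → {K}; color 6 → {I}. Every edge joins two different colors.

6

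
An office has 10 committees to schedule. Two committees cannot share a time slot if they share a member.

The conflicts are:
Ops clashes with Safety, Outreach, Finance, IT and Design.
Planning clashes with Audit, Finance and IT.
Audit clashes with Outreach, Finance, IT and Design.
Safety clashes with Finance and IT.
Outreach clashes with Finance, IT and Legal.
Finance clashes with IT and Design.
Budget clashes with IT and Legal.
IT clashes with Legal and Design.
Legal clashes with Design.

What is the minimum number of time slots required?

Ops, Safety, Finance, IT are mutually in conflict, so at least 4 time slots are needed.
Using 4 time slots: Ops=3, Planning=4, Audit=3, Safety=4, Outreach=4, Finance=2, Budget=3, IT=1, Legal=2, Design=4. Every pair that conflicts lands in different time slots.

4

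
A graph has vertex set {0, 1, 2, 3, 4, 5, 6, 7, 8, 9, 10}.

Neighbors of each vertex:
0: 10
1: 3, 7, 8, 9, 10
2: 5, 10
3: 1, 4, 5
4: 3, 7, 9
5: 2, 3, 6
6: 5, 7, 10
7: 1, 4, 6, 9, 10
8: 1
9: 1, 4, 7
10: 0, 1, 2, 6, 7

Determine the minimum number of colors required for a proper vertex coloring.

4, 7, 9 are pairwise adjacent, so at least 3 colors are needed.
3 colors suffice: color red → {0, 5, 7, 8}; color blue → {3, 9, 10}; color green → {1, 2, 4, 6}. Every edge joins two different colors.

3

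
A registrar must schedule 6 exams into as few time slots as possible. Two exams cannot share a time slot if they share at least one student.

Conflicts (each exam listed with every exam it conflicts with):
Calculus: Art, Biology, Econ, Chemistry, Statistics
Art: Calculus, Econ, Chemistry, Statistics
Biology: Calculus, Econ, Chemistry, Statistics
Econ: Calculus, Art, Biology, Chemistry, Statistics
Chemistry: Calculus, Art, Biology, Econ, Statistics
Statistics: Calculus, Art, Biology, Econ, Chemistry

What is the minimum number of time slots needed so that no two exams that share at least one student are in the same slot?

Calculus, Art, Econ, Chemistry, Statistics are mutually in conflict, so at least 5 time slots are needed.
Using 5 time slots: Calculus=3, Art=5, Biology=5, Econ=4, Chemistry=2, Statistics=1. Every pair that conflicts lands in different time slots.

5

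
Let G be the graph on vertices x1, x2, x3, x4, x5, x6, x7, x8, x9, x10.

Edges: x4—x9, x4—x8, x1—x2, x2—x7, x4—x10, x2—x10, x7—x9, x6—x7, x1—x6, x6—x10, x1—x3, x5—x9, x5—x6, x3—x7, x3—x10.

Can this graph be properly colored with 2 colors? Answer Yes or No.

The cycle x7-x9-x4-x10-x3-x7 has odd length 5, so it cannot be 2-colored; at least 3 colors are needed.
So 2 colors are not enough.

No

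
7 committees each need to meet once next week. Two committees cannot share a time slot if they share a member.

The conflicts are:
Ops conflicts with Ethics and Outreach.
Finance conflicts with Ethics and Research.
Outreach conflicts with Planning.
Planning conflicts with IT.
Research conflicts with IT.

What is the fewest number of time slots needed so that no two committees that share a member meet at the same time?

3

The cycle Ethics-Finance-Research-IT-Planning-Outreach-Ops-Ethics has odd length 7, so it cannot be 2-colored; at least 3 time slots are needed.
3 time slots suffice: Ops=2, Finance=3, Ethics=1, Outreach=1, Planning=2, Research=2, IT=1. Every pair that conflicts lands in different time slots.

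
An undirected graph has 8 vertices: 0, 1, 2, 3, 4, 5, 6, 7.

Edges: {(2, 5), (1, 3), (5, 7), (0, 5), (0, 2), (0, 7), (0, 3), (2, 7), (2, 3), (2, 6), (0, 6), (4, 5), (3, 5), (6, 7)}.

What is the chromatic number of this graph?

4

0, 2, 6, 7 are pairwise adjacent (a clique of size 4), so at least 4 colors are needed.
A valid assignment using 4 colors: 0=a, 1=a, 2=b, 3=d, 4=a, 5=c, 6=c, 7=d. Every edge joins two different colors.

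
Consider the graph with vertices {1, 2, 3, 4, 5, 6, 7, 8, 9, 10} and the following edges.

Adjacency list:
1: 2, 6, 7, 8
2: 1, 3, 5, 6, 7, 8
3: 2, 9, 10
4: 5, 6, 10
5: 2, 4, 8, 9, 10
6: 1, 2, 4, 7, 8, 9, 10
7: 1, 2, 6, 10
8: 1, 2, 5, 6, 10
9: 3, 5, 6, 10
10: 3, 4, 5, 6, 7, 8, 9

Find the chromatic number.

4

1, 2, 6, 7 are pairwise adjacent (a clique of size 4), so at least 4 colors are needed.
One proper 4-coloring: 1=yellow, 2=red, 3=blue, 4=green, 5=blue, 6=blue, 7=green, 8=green, 9=green, 10=red. No two adjacent vertices share a color.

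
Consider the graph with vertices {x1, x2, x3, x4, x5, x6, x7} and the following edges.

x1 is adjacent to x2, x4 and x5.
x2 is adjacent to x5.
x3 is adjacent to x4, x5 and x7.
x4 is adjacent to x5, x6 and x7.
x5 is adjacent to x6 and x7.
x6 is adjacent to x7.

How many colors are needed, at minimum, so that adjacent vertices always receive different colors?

4

x4, x5, x6, x7 are pairwise adjacent (a clique of size 4), so at least 4 colors are needed.
4 colors suffice: color 1 → {x5}; color 2 → {x2, x4}; color 3 → {x1, x7}; color 4 → {x3, x6}. Every edge joins two different colors.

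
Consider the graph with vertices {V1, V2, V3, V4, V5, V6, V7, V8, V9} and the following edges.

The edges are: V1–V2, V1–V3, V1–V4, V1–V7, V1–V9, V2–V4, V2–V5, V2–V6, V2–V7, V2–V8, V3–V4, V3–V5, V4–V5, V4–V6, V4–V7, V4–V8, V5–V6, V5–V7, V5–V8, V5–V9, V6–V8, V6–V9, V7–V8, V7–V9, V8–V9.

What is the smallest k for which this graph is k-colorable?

5

V2, V4, V5, V7, V8 are pairwise adjacent (a clique of size 5), so at least 5 colors are needed.
One proper 5-coloring: V1=1, V2=5, V3=3, V4=2, V5=1, V6=4, V7=4, V8=3, V9=2. No two adjacent vertices share a color.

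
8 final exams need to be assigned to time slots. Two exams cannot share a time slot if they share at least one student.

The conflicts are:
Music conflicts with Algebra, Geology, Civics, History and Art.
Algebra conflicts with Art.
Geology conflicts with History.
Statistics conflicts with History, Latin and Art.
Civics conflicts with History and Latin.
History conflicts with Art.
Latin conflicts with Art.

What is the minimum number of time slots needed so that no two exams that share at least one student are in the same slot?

Music, History, Art pairwise conflict, so at least 3 time slots are needed.
Using 3 time slots: Music=2, Algebra=1, Geology=3, Statistics=2, Civics=3, History=1, Latin=1, Art=3. Every pair that conflicts lands in different time slots.

3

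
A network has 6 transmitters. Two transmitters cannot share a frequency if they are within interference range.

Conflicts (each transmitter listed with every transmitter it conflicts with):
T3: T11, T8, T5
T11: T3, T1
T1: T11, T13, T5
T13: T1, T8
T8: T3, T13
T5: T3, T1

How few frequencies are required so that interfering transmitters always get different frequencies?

3

The cycle T13-T1-T5-T3-T8-T13 has odd length 5, so it cannot be 2-colored; at least 3 frequencies are needed.
3 frequencies suffice: frequency 1 → {T3, T1}; frequency 2 → {T11, T13, T5}; frequency 3 → {T8}. Each listed conflict is separated.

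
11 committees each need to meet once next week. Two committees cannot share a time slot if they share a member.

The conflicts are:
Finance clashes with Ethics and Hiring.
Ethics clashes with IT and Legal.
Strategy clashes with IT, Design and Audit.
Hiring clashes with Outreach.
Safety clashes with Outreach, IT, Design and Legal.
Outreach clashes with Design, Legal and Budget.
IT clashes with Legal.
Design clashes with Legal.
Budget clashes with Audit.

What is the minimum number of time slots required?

Safety, Outreach, Design, Legal all conflict with each other, so at least 4 time slots are needed.
4 time slots suffice: Finance=1, Ethics=3, Strategy=2, Hiring=2, Safety=4, Outreach=1, IT=1, Design=3, Legal=2, Budget=2, Audit=1. No two conflicting committees share a time slot.

4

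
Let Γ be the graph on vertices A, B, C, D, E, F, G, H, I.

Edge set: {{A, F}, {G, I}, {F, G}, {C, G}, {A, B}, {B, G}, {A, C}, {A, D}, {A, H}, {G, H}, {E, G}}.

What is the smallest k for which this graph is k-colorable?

B and G are adjacent, so at least 2 colors are needed.
2 colors suffice: A=red, B=blue, C=blue, D=blue, E=blue, F=blue, G=red, H=blue, I=blue. Each edge has distinct colors on its endpoints.

2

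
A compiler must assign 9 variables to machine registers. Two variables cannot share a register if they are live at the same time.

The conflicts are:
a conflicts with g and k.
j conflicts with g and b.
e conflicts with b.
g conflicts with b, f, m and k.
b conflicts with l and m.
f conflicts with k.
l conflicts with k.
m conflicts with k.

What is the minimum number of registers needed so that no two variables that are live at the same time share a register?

3

g, m, k all conflict with each other, so at least 3 registers are needed.
3 registers suffice: a=3, j=3, e=1, g=1, b=2, f=3, l=1, m=3, k=2. Every pair that conflicts lands in different registers.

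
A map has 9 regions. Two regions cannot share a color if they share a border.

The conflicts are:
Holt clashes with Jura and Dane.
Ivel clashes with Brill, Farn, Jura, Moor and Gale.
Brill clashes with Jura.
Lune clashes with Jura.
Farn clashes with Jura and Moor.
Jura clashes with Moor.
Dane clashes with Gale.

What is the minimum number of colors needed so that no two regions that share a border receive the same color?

4

Ivel, Farn, Jura, Moor all conflict with each other, so at least 4 colors are needed.
4 colors suffice: color 1 → {Jura, Gale}; color 2 → {Holt, Ivel, Lune}; color 3 → {Brill, Farn, Dane}; color 4 → {Moor}. No two conflicting regions share a color.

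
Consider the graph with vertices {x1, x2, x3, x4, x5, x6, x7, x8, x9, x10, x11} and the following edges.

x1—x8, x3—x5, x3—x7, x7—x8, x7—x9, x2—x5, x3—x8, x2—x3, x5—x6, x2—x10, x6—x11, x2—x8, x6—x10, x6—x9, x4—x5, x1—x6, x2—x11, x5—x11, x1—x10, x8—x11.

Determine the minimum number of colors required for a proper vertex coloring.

3

x1, x6, x10 form a triangle, so at least 3 colors are needed.
3 colors suffice: color 1 → {x2, x4, x6, x7}; color 2 → {x5, x8, x9, x10}; color 3 → {x1, x3, x11}. No two adjacent vertices share a color.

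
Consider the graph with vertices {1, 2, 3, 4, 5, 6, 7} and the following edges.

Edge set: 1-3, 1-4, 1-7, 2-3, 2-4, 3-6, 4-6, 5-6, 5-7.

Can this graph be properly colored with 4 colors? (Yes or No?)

Yes

The chromatic number is 3. The cycle 5-7-1-4-6-5 has odd length 5, so it cannot be 2-colored; at least 3 colors are needed.
3 colors suffice: color a → {1, 2, 6}; color b → {3, 4, 5}; color c → {7}.
Since 4 ≥ 3, a proper 4-coloring certainly exists.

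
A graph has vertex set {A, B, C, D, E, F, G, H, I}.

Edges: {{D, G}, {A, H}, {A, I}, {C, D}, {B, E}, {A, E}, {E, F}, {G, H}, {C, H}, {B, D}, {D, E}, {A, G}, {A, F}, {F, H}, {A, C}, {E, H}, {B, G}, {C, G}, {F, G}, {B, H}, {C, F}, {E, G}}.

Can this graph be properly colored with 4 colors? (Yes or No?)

A, C, F, G, H are pairwise adjacent (a clique of size 5), so at least 5 colors are needed.
So 4 colors are not enough.

No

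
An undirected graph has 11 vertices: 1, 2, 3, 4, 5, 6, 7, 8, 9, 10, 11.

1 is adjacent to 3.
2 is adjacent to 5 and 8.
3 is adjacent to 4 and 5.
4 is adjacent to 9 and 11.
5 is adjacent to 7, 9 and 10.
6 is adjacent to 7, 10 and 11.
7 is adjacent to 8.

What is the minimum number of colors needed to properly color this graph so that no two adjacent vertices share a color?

2

5 and 7 are adjacent, so at least 2 colors are needed.
One proper 2-coloring: 1=a, 2=b, 3=b, 4=a, 5=a, 6=a, 7=b, 8=a, 9=b, 10=b, 11=b. Each edge has distinct colors on its endpoints.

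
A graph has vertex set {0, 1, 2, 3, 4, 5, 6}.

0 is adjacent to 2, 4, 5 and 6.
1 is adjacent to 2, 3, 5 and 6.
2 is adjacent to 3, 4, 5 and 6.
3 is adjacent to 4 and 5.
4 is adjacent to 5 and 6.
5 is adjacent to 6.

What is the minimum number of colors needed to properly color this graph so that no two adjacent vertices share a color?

5

0, 2, 4, 5, 6 form a clique, so at least 5 colors are needed.
5 colors suffice: 0=e, 1=d, 2=a, 3=c, 4=d, 5=b, 6=c. No two adjacent vertices share a color.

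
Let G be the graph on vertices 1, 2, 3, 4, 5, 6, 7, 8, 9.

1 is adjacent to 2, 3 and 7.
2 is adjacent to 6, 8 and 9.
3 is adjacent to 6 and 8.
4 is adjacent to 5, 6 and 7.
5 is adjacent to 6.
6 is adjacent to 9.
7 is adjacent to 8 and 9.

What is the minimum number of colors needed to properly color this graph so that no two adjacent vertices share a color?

3

2, 6, 9 are pairwise adjacent, so at least 3 colors are needed.
3 colors suffice: color a → {6, 7}; color b → {2, 3, 4}; color c → {1, 5, 8, 9}. No two adjacent vertices share a color.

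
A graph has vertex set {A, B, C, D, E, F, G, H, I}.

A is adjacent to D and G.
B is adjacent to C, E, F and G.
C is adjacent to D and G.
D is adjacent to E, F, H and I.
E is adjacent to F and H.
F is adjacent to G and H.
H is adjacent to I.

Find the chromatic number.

D, E, F, H form a clique, so at least 4 colors are needed.
A valid assignment using 4 colors: A=2, B=3, C=2, D=1, E=4, F=2, G=1, H=3, I=2. Every edge joins two different colors.

4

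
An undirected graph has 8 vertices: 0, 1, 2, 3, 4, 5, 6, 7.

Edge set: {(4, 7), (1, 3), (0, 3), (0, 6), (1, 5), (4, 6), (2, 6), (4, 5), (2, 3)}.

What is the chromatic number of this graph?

2

4 and 7 are adjacent, so at least 2 colors are needed.
2 colors suffice: 0=a, 1=a, 2=a, 3=b, 4=a, 5=b, 6=b, 7=b. Every edge joins two different colors.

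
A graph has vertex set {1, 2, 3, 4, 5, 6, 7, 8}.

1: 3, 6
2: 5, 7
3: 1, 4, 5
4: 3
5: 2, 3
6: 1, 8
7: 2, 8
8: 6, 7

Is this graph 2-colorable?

No

The cycle 1-6-8-7-2-5-3-1 has odd length 7, so it cannot be 2-colored; at least 3 colors are needed.
So 2 colors are not enough.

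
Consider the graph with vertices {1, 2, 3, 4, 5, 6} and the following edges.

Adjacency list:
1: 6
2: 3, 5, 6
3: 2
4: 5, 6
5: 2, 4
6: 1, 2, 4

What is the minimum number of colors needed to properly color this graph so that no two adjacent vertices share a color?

1 and 6 are adjacent, so at least 2 colors are needed.
A valid assignment using 2 colors: 1=b, 2=b, 3=a, 4=b, 5=a, 6=a. Every edge joins two different colors.

2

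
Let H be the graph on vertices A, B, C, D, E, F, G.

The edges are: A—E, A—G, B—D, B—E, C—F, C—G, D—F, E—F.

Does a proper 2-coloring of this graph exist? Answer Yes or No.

No

The cycle E-A-G-C-F-E has odd length 5, so it cannot be 2-colored; at least 3 colors are needed.
So 2 colors are not enough.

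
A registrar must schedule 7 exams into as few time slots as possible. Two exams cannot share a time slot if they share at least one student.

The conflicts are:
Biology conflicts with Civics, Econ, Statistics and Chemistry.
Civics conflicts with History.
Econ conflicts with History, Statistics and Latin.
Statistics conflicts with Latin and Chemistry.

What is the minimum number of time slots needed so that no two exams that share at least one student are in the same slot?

Biology, Econ, Statistics are mutually in conflict, so at least 3 time slots are needed.
3 time slots suffice: time slot 1 → {Civics, Econ, Chemistry}; time slot 2 → {Biology, History, Latin}; time slot 3 → {Statistics}. Each listed conflict is separated.

3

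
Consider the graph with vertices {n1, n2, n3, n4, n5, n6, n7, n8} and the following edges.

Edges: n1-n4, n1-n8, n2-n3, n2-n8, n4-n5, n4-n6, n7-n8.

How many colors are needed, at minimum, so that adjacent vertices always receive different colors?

2

n1 and n8 are adjacent, so at least 2 colors are needed.
2 colors suffice: n1=blue, n2=blue, n3=red, n4=red, n5=blue, n6=blue, n7=blue, n8=red. Each edge has distinct colors on its endpoints.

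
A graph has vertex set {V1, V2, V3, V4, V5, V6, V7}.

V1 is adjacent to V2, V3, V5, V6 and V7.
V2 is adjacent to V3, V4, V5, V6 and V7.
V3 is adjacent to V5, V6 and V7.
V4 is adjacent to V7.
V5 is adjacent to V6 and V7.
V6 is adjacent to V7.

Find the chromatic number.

6

V1, V2, V3, V5, V6, V7 are pairwise adjacent (a clique of size 6), so at least 6 colors are needed.
6 colors suffice: color 1 → {V7}; color 2 → {V2}; color 3 → {V3, V4}; color 4 → {V1}; color 5 → {V6}; color 6 → {V5}. No two adjacent vertices share a color.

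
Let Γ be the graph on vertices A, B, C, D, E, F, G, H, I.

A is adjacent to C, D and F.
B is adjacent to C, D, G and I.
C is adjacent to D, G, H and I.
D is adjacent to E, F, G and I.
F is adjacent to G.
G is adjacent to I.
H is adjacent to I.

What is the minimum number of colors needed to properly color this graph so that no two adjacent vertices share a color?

B, C, D, G, I form a clique, so at least 5 colors are needed.
5 colors suffice: color 1 → {D, H}; color 2 → {C, E, F}; color 3 → {A, I}; color 4 → {G}; color 5 → {B}. No two adjacent vertices share a color.

5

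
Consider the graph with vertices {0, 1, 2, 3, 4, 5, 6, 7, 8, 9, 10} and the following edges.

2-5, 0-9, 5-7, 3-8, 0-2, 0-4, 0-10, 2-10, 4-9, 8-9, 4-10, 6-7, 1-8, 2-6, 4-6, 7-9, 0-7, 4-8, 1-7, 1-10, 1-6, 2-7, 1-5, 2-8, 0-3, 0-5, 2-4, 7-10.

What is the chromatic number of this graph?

0, 2, 7, 10 form a clique, so at least 4 colors are needed.
One proper 4-coloring: 0=green, 1=red, 2=red, 3=red, 4=blue, 5=yellow, 6=green, 7=blue, 8=green, 9=red, 10=yellow. Each edge has distinct colors on its endpoints.

4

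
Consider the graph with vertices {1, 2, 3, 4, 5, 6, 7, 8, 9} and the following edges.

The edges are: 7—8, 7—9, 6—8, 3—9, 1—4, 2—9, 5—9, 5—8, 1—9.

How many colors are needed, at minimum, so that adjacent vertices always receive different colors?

2 and 9 are adjacent, so at least 2 colors are needed.
One proper 2-coloring: 1=b, 2=b, 3=b, 4=a, 5=b, 6=b, 7=b, 8=a, 9=a. Every edge joins two different colors.

2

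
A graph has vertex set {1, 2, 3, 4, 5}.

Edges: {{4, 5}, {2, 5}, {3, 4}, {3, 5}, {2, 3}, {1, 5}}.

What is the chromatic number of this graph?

3, 4, 5 are mutually adjacent, so at least 3 colors are needed.
3 colors suffice: color red → {5}; color blue → {1, 3}; color green → {2, 4}. Each edge has distinct colors on its endpoints.

3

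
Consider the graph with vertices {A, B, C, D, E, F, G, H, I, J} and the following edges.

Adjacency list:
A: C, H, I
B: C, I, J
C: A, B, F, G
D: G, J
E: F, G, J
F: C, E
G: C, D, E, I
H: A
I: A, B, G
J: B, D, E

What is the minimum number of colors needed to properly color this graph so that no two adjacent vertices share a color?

The cycle J-B-I-G-D-J has odd length 5, so it cannot be 2-colored; at least 3 colors are needed.
A valid assignment using 3 colors: A=red, B=red, C=blue, D=blue, E=blue, F=red, G=red, H=blue, I=blue, J=green. Each edge has distinct colors on its endpoints.

3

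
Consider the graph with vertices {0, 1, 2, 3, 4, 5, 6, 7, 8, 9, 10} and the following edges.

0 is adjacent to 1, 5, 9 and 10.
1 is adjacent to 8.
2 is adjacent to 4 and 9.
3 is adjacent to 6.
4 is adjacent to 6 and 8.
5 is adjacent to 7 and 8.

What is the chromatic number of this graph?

0 and 1 are adjacent, so at least 2 colors are needed.
2 colors suffice: color red → {0, 2, 6, 7, 8}; color blue → {1, 3, 4, 5, 9, 10}. No two adjacent vertices share a color.

2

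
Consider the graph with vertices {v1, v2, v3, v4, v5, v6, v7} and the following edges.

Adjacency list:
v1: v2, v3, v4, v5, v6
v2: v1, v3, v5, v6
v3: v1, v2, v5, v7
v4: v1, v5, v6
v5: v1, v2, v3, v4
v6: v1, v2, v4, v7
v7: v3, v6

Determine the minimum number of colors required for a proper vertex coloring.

v1, v2, v3, v5 are pairwise adjacent (a clique of size 4), so at least 4 colors are needed.
One proper 4-coloring: v1=1, v2=4, v3=2, v4=4, v5=3, v6=2, v7=1. No two adjacent vertices share a color.

4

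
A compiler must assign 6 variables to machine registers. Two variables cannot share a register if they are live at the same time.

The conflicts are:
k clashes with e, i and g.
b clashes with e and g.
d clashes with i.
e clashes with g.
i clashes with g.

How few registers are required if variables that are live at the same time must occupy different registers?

3

k, i, g pairwise conflict, so at least 3 registers are needed.
3 registers suffice: register 1 → {d, g}; register 2 → {k, b}; register 3 → {e, i}. Each listed conflict is separated.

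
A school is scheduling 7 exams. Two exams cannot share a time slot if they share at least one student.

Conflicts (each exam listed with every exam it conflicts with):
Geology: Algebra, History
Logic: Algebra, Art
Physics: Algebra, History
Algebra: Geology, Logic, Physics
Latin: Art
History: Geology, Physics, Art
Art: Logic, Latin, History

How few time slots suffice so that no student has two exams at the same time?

The cycle Geology-History-Art-Logic-Algebra-Geology has odd length 5, so it cannot be 2-colored; at least 3 time slots are needed.
3 time slots suffice: Geology=3, Logic=2, Physics=3, Algebra=1, Latin=2, History=2, Art=1. Each listed conflict is separated.

3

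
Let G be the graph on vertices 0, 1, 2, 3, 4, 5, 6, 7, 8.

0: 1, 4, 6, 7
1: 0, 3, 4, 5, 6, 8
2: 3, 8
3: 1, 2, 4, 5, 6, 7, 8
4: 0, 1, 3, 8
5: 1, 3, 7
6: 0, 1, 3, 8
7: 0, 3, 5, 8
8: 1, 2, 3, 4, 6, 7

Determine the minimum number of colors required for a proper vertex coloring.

1, 3, 6, 8 form a clique, so at least 4 colors are needed.
A valid assignment using 4 colors: 0=red, 1=blue, 2=blue, 3=red, 4=yellow, 5=green, 6=yellow, 7=blue, 8=green. No two adjacent vertices share a color.

4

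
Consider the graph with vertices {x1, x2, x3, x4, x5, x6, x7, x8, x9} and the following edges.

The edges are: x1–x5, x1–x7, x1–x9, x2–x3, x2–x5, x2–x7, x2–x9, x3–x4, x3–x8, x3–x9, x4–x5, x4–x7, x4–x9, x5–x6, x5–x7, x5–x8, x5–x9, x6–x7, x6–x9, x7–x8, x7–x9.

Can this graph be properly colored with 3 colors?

x4, x5, x7, x9 form a clique, so at least 4 colors are needed.
So 3 colors are not enough.

No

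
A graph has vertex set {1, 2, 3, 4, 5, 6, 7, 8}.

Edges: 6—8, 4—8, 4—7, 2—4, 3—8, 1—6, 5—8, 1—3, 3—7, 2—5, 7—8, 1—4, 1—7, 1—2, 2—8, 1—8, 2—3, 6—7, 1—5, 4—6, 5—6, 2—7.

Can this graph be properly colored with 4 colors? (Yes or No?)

No

1, 4, 6, 7, 8 form a clique, so at least 5 colors are needed.
So 4 colors are not enough.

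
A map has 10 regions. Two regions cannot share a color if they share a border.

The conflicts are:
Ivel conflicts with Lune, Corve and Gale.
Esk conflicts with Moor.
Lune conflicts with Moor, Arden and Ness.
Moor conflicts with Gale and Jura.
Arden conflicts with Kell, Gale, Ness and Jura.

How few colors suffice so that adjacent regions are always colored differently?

3

Lune, Arden, Ness are mutually in conflict, so at least 3 colors are needed.
3 colors suffice: Ivel=1, Esk=2, Lune=2, Moor=1, Arden=1, Corve=2, Kell=2, Gale=2, Ness=3, Jura=2. No two conflicting regions share a color.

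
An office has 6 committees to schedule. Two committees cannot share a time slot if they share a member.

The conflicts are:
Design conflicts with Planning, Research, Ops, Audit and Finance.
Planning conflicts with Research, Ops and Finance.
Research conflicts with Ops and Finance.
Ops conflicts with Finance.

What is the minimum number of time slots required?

Design, Planning, Research, Ops, Finance are mutually in conflict, so at least 5 time slots are needed.
5 time slots suffice: time slot 1 → {Design}; time slot 2 → {Audit, Finance}; time slot 3 → {Research}; time slot 4 → {Ops}; time slot 5 → {Planning}. Each listed conflict is separated.

5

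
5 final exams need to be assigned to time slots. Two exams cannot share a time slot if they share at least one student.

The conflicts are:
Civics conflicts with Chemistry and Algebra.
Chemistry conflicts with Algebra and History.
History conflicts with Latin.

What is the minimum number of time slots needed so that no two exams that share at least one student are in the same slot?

3

Civics, Chemistry, Algebra all conflict with each other, so at least 3 time slots are needed.
3 time slots suffice: time slot 1 → {Chemistry, Latin}; time slot 2 → {Civics, History}; time slot 3 → {Algebra}. Each listed conflict is separated.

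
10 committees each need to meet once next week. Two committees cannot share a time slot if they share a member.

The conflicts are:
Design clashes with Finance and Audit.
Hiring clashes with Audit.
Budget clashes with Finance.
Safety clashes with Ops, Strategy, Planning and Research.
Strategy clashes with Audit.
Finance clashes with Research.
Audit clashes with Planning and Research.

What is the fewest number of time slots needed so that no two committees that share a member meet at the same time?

Finance and Research conflict, so at least 2 time slots are needed.
Using 2 time slots: Design=2, Hiring=2, Budget=2, Safety=1, Ops=2, Strategy=2, Finance=1, Audit=1, Planning=2, Research=2. Each listed conflict is separated.

2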